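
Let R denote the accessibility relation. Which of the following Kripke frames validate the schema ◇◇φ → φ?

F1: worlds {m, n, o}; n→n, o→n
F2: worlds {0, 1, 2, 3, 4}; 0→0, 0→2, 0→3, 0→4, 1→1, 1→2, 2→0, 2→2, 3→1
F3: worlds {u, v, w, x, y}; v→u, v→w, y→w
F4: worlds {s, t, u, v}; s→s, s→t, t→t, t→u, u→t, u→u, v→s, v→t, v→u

F3

The schema corresponds to a generalized confluence (Geach) condition: ∀x ∀y (xR²y → ∃w (y = w ∧ x = w)).
F1: fails — oR²n but n ≠ o.
F2: fails — 0R²1 but 1 ≠ 0.
F3: satisfies the condition.
F4: fails — sR²t but t ≠ s.
Valid on: F3.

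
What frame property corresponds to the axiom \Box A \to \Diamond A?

Seriality

This schema is the D axiom.
Its frame correspondent is seriality — \forall x \exists y Rxy.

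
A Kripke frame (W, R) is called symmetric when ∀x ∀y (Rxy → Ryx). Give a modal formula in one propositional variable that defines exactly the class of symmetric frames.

s → □◇s

This is symmetry; the standard corresponding axiom is B: s → □◇s.
Suppose s→□◇s is valid. Take Rxy and set V(s)={x}. Then s at x, so □◇s at x, so ◇s at y, so some z with Ryz has s; z=x, i.e. Ryx.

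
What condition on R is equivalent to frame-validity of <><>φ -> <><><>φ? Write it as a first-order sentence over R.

This is a Sahlqvist (Geach-type) schema ◇^2□^0φ → □^0◇^3φ.
First-order correspondent: forall x forall y (x R^2 y -> exists w (y = w & x R^3 w)).

forall x forall y (x R^2 y -> exists w (y = w & x R^3 w))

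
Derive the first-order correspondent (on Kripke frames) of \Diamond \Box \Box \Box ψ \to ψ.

This is a Sahlqvist (Geach-type) schema ◇^1□^3ψ → □^0◇^0ψ.
Minimal-valuation argument: fix x; take any y with xR^1y and any z with xR^0z. Set V(ψ) to the set of worlds R-reachable from y in exactly 3 steps. Then □^3ψ holds at y, so the antecedent holds at x; validity forces ◇^0ψ at z, giving a w with zR^0w and yR^3w.
First-order correspondent: \forall x \forall y (xRy \to \exists w (y R^3 w \wedge x = w)).

\forall x \forall y (xRy \to \exists w (y R^3 w \wedge x = w))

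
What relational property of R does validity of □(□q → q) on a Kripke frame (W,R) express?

shift-reflexivity

Suppose □(□q→q) is valid. Take Rxy and set V(q)={w : Ryw}. Then at y, □q holds; since □(□q→q) at x, □q→q at y, so q at y, i.e. Ryy.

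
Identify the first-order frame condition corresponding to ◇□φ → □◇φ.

convergence: ∀x ∀y ∀z (Rxy ∧ Rxz → ∃w (Ryw ∧ Rzw))

Suppose ◇□φ→□◇φ is valid. Take Rxy, Rxz and set V(φ)={w : Ryw}. Then □φ at y so ◇□φ at x, so □◇φ at x, so ◇φ at z, giving w with Rzw and Ryw.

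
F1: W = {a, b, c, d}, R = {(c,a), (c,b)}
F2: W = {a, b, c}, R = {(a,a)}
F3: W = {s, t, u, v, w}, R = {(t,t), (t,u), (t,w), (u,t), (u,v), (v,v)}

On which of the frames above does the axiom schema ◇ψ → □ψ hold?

Frame correspondent (Sahlqvist): ∀x ∀y ∀z (Rxy ∧ Rxz → y = z) — i.e. partial functionality.
F1: fails — c sees both a and b.
F2: holds.
F3: fails — t sees both t and u.
Valid on: F2.

F2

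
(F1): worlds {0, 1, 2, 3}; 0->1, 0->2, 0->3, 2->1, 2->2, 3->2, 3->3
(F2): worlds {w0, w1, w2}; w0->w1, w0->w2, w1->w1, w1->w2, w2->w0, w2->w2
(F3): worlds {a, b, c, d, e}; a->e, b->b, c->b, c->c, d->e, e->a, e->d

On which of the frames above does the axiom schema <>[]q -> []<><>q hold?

(F2)

This is the axiom for a generalized confluence (Geach) condition; its first-order frame correspondent is forall x forall y forall z ((xRy & xRz) -> exists w (yRw & z R^2 w)).
(F1): fails — 0R1, 0R1 but no w with 1Rw and 1R²w.
(F2): ✓.
(F3): fails — aRe, aRe but no w with eRw and eR²w.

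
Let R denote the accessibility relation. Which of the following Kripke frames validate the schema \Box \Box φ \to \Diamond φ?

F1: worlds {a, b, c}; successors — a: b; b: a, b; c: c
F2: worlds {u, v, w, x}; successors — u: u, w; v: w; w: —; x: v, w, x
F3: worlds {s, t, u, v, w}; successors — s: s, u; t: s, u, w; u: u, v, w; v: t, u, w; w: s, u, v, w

F1, F3

This is the axiom for a generalized confluence (Geach) condition; its first-order frame correspondent is \forall x \exists w (x R^2 w \wedge xRw).
F1: ✓.
F2: fails — at v but no t with vR²t and vRt.
F3: ✓.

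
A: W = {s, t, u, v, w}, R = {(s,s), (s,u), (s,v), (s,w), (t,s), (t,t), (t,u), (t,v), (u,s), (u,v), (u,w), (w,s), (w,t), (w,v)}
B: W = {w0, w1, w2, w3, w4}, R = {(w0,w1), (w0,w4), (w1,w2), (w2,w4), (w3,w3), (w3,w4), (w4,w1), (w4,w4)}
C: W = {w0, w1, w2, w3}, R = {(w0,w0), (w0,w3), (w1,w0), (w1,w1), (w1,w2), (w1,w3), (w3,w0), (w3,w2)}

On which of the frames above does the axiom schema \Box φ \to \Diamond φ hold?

B

Frame correspondent (Sahlqvist): \forall x \exists y Rxy — i.e. seriality.
A: fails — world v has no successor.
B: condition met.
C: fails — world w2 has no successor.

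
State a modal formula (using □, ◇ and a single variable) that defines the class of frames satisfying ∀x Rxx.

□ψ → ψ

The condition is reflexivity. The T schema □ψ → ψ defines it.
Suppose □ψ→ψ is valid. At any x set V(ψ)={w : Rxw}. Then □ψ holds at x, so ψ holds at x, i.e. Rxx.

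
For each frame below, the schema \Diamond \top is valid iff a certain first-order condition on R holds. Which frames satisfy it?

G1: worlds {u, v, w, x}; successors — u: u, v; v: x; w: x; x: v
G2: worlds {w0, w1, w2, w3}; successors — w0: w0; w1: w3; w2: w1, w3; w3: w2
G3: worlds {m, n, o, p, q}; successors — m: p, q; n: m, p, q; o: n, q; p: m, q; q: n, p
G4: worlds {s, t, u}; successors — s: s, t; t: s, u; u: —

G1, G2, G3

This is the axiom for seriality; its first-order frame correspondent is \forall x \exists y Rxy.
G1: condition met.
G2: condition met.
G3: condition met.
G4: fails — world u has no successor.
Valid on: G1, G2, G3.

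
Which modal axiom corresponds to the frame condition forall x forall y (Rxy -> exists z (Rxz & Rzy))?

This is density; the standard corresponding axiom is C4: □□p → □p.
Suppose □□p→□p is valid. Take Rxy and set V(p)={w : xR²w}. Then □□p at x, so □p at x, so p at y, i.e. ∃z(Rxz∧Rzy).

□□p → □p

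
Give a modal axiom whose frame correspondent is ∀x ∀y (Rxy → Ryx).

A defining formula is s → □◇s (the B axiom).

s → □◇s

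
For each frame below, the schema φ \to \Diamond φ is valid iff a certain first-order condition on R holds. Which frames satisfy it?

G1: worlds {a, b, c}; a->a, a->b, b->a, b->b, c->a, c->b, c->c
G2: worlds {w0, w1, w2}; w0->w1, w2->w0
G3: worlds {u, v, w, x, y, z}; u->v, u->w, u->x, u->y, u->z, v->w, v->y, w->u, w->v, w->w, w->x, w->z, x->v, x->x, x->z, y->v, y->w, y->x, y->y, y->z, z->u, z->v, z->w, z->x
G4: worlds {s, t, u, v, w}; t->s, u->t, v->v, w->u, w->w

Frame correspondent (Sahlqvist): \forall x Rxx — i.e. reflexivity.
G1: ✓.
G2: fails — world w0 does not see itself.
G3: fails — world u does not see itself.
G4: fails — world s does not see itself.

G1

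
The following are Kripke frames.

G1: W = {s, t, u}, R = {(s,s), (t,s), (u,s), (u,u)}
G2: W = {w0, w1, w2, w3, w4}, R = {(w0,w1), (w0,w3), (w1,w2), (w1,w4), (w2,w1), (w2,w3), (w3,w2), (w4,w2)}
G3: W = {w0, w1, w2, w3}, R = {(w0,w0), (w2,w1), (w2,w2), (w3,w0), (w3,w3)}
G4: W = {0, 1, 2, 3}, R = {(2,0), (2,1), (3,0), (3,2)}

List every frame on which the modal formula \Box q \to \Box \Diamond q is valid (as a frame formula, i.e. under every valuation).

This is the axiom for a generalized confluence (Geach) condition; its first-order frame correspondent is \forall x \forall z (xRz \to \exists w (xRw \wedge zRw)).
G1: holds.
G2: fails — w0Rw1 but no w with w0Rw and w1Rw.
G3: fails — w2Rw1 but no w with w2Rw and w1Rw.
G4: fails — 2R0 but no w with 2Rw and 0Rw.
Valid on: G1.

G1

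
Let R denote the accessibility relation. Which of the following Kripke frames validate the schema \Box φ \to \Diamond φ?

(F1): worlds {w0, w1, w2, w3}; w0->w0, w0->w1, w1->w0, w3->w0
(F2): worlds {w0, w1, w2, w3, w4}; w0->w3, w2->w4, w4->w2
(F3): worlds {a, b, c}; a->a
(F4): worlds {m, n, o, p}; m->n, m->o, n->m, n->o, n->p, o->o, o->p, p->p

(F4)

This is the axiom for seriality; its first-order frame correspondent is \forall x \exists y Rxy.
(F1): fails — world w2 has no successor.
(F2): fails — world w1 has no successor.
(F3): fails — world b has no successor.
(F4): ✓.
Valid on: (F4).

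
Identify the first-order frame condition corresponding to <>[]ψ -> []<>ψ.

convergence: forall x forall y forall z (Rxy & Rxz -> exists w (Ryw & Rzw))

Suppose ◇□ψ→□◇ψ is valid. Take Rxy, Rxz and set V(ψ)={w : Ryw}. Then □ψ at y so ◇□ψ at x, so □◇ψ at x, so ◇ψ at z, giving w with Rzw and Ryw.
Conversely, any frame satisfying forall x forall y forall z (Rxy & Rxz -> exists w (Ryw & Rzw)) validates the schema.
So the correspondent is convergence.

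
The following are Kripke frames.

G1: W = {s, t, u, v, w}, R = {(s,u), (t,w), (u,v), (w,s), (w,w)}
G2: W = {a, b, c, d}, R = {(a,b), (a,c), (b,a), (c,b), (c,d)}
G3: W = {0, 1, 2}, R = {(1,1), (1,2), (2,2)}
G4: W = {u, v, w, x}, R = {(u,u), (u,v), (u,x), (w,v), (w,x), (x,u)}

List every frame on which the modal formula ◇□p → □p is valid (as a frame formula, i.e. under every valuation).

none

Frame correspondent (Sahlqvist): ∀x ∀y ∀z (Rxy ∧ Rxz → Ryz) — i.e. the Euclidean property.
G1: fails — Rsu and Rsu but not Ruu.
G2: fails — Rab and Rab but not Rbb.
G3: fails — R12 and R11 but not R21.
G4: fails — Ruv and Ruv but not Rvv.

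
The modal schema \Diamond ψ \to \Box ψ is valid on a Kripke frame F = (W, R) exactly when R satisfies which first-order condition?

partial functionality: \forall x \forall y \forall z (Rxy \wedge Rxz \to y = z)

This is the CD axiom.
Its frame correspondent is partial functionality — \forall x \forall y \forall z (Rxy \wedge Rxz \to y = z).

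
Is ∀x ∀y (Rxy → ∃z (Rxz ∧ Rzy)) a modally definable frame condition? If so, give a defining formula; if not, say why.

The condition is density. A defining modal formula is □□q → □q.
Suppose □□q→□q is valid. Take Rxy and set V(q)={w : xR²w}. Then □□q at x, so □q at x, so q at y, i.e. ∃z(Rxz∧Rzy).

Yes, by □□q → □q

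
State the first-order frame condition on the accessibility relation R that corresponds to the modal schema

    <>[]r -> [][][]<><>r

forall x forall y forall z ((xRy & x R^3 z) -> exists w (yRw & z R^2 w))

This is a Sahlqvist (Geach-type) schema ◇^1□^1r → □^3◇^2r.
First-order correspondent: forall x forall y forall z ((xRy & x R^3 z) -> exists w (yRw & z R^2 w)).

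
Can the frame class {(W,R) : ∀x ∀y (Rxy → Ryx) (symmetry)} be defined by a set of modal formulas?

Yes, by r → □◇r

This is a Sahlqvist condition; the B axiom r → □◇r defines it.
Suppose r→□◇r is valid. Take Rxy and set V(r)={x}. Then r at x, so □◇r at x, so ◇r at y, so some z with Ryz has r; z=x, i.e. Ryx.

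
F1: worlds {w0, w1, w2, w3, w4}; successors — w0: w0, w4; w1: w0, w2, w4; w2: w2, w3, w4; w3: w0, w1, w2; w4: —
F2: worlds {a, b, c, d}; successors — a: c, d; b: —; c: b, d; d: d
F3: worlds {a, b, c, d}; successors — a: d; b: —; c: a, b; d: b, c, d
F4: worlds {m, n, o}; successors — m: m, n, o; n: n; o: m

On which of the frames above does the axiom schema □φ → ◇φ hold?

Frame correspondent (Sahlqvist): ∀x ∃y Rxy — i.e. seriality.
F1: fails — world w4 has no successor.
F2: fails — world b has no successor.
F3: fails — world b has no successor.
F4: condition met.

F4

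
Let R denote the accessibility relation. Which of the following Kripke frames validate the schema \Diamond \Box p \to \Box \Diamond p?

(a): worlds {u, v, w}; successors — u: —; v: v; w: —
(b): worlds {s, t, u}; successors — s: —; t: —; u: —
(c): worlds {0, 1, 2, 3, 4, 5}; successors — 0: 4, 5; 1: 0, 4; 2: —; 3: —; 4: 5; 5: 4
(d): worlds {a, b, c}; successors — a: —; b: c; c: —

(a), (b)

This is the axiom for convergence; its first-order frame correspondent is \forall x \forall y \forall z (Rxy \wedge Rxz \to \exists w (Ryw \wedge Rzw)).
(a): satisfies the condition.
(b): satisfies the condition.
(c): fails — R04 and R05 but 4 and 5 have no common successor.
(d): fails — Rbc and Rbc but c and c have no common successor.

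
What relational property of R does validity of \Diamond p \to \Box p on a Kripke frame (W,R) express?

Suppose ◇p→□p is valid. Take Rxy, Rxz and set V(p)={y}. Then ◇p at x, so □p at x, so p at z, i.e. z=y.
Conversely, any frame satisfying \forall x \forall y \forall z (Rxy \wedge Rxz \to y = z) validates the schema.
Frame condition: \forall x \forall y \forall z (Rxy \wedge Rxz \to y = z).

Partial functionality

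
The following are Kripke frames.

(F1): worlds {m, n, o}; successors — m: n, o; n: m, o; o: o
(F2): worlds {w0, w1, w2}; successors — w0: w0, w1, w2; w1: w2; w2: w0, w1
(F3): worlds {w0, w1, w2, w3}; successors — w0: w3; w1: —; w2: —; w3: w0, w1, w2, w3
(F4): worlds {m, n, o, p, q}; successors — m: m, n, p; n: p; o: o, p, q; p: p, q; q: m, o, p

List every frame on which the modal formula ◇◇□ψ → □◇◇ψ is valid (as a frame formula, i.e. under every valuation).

Frame correspondent (Sahlqvist): ∀x ∀y ∀z ((xR²y ∧ xRz) → ∃w (yRw ∧ zR²w)) — i.e. a generalized confluence (Geach) condition.
(F1): ✓.
(F2): fails — w0R²w1, w0Rw1 but no w with w1Rw and w1R²w.
(F3): fails — w0R²w1, w0Rw3 but no w with w1Rw and w3R²w.
(F4): ✓.

(F1), (F4)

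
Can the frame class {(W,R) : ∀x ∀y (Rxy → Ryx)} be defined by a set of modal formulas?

Yes: it is symmetry, defined by the B schema q → □◇q.
Suppose q→□◇q is valid. Take Rxy and set V(q)={x}. Then q at x, so □◇q at x, so ◇q at y, so some z with Ryz has q; z=x, i.e. Ryx.

Yes — defined by q → □◇q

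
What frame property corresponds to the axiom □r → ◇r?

Suppose □r→◇r is valid. At any x set V(r)=W. Then □r at x, so ◇r at x, so x has a successor.
Conversely, on a frame with seriality the schema holds at every world under every valuation.
Frame condition: ∀x ∃y Rxy.

seriality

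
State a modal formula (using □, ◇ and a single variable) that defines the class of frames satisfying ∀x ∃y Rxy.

□r → ◇r

A defining formula is □r → ◇r (the D axiom).
Suppose □r→◇r is valid. At any x set V(r)=W. Then □r at x, so ◇r at x, so x has a successor.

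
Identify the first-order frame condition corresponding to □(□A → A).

Shift-reflexivity

Suppose □(□A→A) is valid. Take Rxy and set V(A)={w : Ryw}. Then at y, □A holds; since □(□A→A) at x, □A→A at y, so A at y, i.e. Ryy.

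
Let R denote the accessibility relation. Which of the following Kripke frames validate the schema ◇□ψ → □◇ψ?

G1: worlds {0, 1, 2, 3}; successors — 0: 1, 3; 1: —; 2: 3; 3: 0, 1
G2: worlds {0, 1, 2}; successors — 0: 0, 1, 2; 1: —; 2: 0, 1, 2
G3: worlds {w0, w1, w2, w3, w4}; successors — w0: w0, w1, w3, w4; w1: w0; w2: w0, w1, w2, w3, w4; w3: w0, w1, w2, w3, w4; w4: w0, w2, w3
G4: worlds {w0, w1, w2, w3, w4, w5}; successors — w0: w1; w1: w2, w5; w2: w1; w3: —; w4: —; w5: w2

Frame correspondent (Sahlqvist): ∀x ∀y ∀z (Rxy ∧ Rxz → ∃w (Ryw ∧ Rzw)) — i.e. convergence.
G1: fails — R01 and R01 but 1 and 1 have no common successor.
G2: fails — R00 and R01 but 0 and 1 have no common successor.
G3: condition met.
G4: fails — Rw1w5 and Rw1w2 but w5 and w2 have no common successor.
Valid on: G3.

G3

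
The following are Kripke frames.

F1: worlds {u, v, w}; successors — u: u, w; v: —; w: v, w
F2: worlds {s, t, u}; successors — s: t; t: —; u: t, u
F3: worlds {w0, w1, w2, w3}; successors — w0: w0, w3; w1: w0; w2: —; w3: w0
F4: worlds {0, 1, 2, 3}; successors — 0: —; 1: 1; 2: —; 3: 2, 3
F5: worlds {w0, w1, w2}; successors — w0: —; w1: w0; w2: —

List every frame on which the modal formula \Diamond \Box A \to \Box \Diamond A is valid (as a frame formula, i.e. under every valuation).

The schema corresponds to convergence: \forall x \forall y \forall z (Rxy \wedge Rxz \to \exists w (Ryw \wedge Rzw)).
F1: fails — Rww and Rwv but w and v have no common successor.
F2: fails — Rst and Rst but t and t have no common successor.
F3: holds.
F4: fails — R33 and R32 but 3 and 2 have no common successor.
F5: fails — Rw1w0 and Rw1w0 but w0 and w0 have no common successor.

F3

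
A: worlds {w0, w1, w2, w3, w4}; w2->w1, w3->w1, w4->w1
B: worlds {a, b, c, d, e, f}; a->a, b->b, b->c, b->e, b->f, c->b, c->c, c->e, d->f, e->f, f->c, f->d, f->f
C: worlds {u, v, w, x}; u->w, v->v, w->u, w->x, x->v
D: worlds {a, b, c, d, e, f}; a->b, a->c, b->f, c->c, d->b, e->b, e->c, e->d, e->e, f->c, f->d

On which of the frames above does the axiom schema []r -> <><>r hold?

B

This is the axiom for a generalized confluence (Geach) condition; its first-order frame correspondent is forall x exists w (xRw & x R^2 w).
A: fails — at w0 but no w with w0Rw and w0R²w.
B: satisfies the condition.
C: fails — at u but no t with uRt and uR²t.
D: fails — at b but no w with bRw and bR²w.
Valid on: B.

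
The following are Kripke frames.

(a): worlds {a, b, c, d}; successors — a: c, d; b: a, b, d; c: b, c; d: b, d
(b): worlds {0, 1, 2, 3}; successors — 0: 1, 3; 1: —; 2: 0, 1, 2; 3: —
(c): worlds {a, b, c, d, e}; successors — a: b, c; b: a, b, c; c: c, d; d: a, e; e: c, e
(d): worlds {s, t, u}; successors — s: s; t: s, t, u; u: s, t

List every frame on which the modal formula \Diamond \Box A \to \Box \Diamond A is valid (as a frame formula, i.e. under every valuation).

(a), (d)

Frame correspondent (Sahlqvist): \forall x \forall y \forall z (Rxy \wedge Rxz \to \exists w (Ryw \wedge Rzw)) — i.e. convergence.
(a): ✓.
(b): fails — R01 and R01 but 1 and 1 have no common successor.
(c): fails — Rcc and Rcd but c and d have no common successor.
(d): ✓.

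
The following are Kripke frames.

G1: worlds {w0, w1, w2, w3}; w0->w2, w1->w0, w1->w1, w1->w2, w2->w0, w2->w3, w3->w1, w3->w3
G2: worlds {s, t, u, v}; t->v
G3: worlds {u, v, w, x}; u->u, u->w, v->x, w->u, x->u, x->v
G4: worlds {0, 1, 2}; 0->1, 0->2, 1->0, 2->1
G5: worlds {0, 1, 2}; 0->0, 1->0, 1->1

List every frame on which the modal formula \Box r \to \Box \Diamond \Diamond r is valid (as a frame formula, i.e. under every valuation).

G1, G3, G5

This is the axiom for a generalized confluence (Geach) condition; its first-order frame correspondent is \forall x \forall z (xRz \to \exists w (xRw \wedge z R^2 w)).
G1: holds.
G2: fails — tRv but no w with tRw and vR²w.
G3: holds.
G4: fails — 0R2 but no w with 0Rw and 2R²w.
G5: holds.
Valid on: G1, G3, G5.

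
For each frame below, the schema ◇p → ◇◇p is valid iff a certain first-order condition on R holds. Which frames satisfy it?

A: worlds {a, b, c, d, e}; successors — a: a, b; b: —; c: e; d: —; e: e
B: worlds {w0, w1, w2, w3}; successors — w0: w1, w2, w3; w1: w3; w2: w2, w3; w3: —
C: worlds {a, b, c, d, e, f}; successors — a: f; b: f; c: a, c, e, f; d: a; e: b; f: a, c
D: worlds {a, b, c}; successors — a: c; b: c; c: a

The schema corresponds to a generalized confluence (Geach) condition: ∀x ∀y (xRy → ∃w (y = w ∧ xR²w)).
A: holds.
B: fails — w0Rw1 but no w with w1=w and w0R²w.
C: fails — aRf but no w with f=w and aR²w.
D: fails — aRc but no w with c=w and aR²w.

A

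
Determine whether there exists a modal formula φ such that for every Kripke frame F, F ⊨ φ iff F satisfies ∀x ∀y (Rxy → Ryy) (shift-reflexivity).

This is a Sahlqvist condition; the T□ axiom □(□p → p) defines it.

Yes — defined by □(□p → p)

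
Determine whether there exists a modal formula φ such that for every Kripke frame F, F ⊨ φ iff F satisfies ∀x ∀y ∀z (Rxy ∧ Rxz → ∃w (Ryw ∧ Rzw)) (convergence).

Yes, by ◇□q → □◇q

Yes: it is convergence, defined by the .2 schema ◇□q → □◇q.
Suppose ◇□q→□◇q is valid. Take Rxy, Rxz and set V(q)={w : Ryw}. Then □q at y so ◇□q at x, so □◇q at x, so ◇q at z, giving w with Rzw and Ryw.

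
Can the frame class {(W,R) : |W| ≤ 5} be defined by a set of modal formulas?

Any modally definable frame class is closed under disjoint unions.
Any modal formula valid on each of 6 disjoint one-world frames is valid on their disjoint union (validity is preserved under disjoint unions). Each one-world frame has |W|=1≤5, but the union has |W|=6.
So no modal formula (or set of formulas) defines exactly the |W|≤5 frames.

Not modally definable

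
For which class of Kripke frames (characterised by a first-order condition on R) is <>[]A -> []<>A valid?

convergence: forall x forall y forall z (Rxy & Rxz -> exists w (Ryw & Rzw))

Suppose ◇□A→□◇A is valid. Take Rxy, Rxz and set V(A)={w : Ryw}. Then □A at y so ◇□A at x, so □◇A at x, so ◇A at z, giving w with Rzw and Ryw.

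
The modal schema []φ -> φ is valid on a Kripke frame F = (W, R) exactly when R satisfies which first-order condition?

Suppose □φ→φ is valid. At any x set V(φ)={w : Rxw}. Then □φ holds at x, so φ holds at x, i.e. Rxx.

reflexivity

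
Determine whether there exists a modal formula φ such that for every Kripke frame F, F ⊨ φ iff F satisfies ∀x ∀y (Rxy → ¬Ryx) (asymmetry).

No — not modally definable

Any modally definable frame class is closed under surjective bounded morphisms.
The 5-cycle (worlds a,b,c,d,e with a→b→c→d→e→a) is asymmetric. Mapping every world to a single reflexive point • is a surjective bounded morphism, and the reflexive point is not asymmetric (R•• but asymmetry requires ¬R••).
So the class is not modally definable.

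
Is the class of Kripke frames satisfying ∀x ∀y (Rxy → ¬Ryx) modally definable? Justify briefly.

Modal frame validity is preserved under surjective bounded morphisms.
The 5-cycle (worlds a,b,c,d,e with a→b→c→d→e→a) is asymmetric. Mapping every world to a single reflexive point • is a surjective bounded morphism, and the reflexive point is not asymmetric (R•• but asymmetry requires ¬R••).
Hence asymmetry is not modally definable.

Not modally definable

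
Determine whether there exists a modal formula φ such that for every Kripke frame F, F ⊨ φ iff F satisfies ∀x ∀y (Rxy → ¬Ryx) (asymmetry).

No

If a class were modally definable it would be closed under surjective bounded morphisms (Goldblatt–Thomason).
The 3-cycle (worlds s,t,u with s→t→u→s) is asymmetric. Mapping every world to a single reflexive point • is a surjective bounded morphism, and the reflexive point is not asymmetric (R•• but asymmetry requires ¬R••).
So no modal formula (or set of formulas) defines exactly the asymmetric frames.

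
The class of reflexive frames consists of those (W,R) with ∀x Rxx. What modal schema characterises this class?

□ψ → ψ

A defining formula is □ψ → ψ (the T axiom).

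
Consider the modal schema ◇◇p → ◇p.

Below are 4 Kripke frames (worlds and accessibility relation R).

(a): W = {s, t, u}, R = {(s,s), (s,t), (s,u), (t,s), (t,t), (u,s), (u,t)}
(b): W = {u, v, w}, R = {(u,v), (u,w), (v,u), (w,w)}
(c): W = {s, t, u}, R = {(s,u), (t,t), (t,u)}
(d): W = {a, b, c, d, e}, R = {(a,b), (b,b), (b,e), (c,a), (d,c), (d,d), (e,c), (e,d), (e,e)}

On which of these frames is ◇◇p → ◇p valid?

The schema corresponds to transitivity: ∀x ∀y ∀z (Rxy ∧ Ryz → Rxz).
(a): fails — Rus and Rsu but not Ruu.
(b): fails — Ruv and Rvu but not Ruu.
(c): ✓.
(d): fails — Rdc and Rca but not Rda.
Valid on: (c).

(c)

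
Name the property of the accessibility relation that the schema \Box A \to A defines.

reflexivity

This schema is the T axiom.
It corresponds to reflexivity: \forall x Rxx.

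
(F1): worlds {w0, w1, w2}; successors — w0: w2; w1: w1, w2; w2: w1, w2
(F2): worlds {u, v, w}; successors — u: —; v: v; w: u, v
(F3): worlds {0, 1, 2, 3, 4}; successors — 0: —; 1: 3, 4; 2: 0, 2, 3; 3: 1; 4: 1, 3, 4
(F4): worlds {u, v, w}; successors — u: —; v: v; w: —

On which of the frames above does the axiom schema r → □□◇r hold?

(F4)

The schema corresponds to a generalized confluence (Geach) condition: ∀x ∀z (xR²z → ∃w (x = w ∧ zRw)).
(F1): fails — w0R²w1 but no w with w0=w and w1Rw.
(F2): fails — wR²v but no t with w=t and vRt.
(F3): fails — 1R²1 but no w with 1=w and 1Rw.
(F4): holds.
Valid on: (F4).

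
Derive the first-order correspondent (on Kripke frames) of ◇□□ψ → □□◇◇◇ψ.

This is a Sahlqvist (Geach-type) schema ◇^1□^2ψ → □^2◇^3ψ.
First-order correspondent: ∀x ∀y ∀z ((xRy ∧ xR²z) → ∃w (yR²w ∧ zR³w)).

∀x ∀y ∀z ((xRy ∧ xR²z) → ∃w (yR²w ∧ zR³w))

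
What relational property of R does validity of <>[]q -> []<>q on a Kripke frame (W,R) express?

This is the .2 axiom.
Its frame correspondent is convergence — forall x forall y forall z (Rxy & Rxz -> exists w (Ryw & Rzw)).

convergence: forall x forall y forall z (Rxy & Rxz -> exists w (Ryw & Rzw))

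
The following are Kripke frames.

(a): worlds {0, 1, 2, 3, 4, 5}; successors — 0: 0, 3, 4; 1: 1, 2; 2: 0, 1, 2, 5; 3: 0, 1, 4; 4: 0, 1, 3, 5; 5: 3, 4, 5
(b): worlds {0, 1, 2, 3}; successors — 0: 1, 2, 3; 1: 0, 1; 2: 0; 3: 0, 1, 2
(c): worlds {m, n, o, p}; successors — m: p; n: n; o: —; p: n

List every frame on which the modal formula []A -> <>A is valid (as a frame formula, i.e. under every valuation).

Frame correspondent (Sahlqvist): forall x exists y Rxy — i.e. seriality.
(a): holds.
(b): holds.
(c): fails — world o has no successor.

(a), (b)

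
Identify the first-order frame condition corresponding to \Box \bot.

□⊥ is valid iff no world has any successor (otherwise □⊥ fails at any world with one).

emptiness of R: \forall x \forall y \neg Rxy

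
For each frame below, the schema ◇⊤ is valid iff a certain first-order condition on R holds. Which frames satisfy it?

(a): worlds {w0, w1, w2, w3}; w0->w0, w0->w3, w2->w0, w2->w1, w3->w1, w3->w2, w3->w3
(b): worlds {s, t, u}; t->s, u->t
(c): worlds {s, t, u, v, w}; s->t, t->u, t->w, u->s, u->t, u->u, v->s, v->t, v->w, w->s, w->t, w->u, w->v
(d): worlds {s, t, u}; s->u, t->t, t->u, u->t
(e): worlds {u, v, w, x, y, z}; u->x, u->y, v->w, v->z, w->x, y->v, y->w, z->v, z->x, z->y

This is the axiom for seriality; its first-order frame correspondent is ∀x ∃y Rxy.
(a): fails — world w1 has no successor.
(b): fails — world s has no successor.
(c): holds.
(d): holds.
(e): fails — world x has no successor.
Valid on: (c), (d).

(c), (d)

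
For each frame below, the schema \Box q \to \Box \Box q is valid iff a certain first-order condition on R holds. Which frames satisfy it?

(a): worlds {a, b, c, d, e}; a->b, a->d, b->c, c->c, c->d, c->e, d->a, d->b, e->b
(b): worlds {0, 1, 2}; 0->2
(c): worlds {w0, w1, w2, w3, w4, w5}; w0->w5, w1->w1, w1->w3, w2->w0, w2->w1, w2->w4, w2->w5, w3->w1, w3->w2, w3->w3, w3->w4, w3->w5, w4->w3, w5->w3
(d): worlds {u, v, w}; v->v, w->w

(b), (d)

The schema corresponds to transitivity: \forall x \forall y \forall z (Rxy \wedge Ryz \to Rxz).
(a): fails — Rbc and Rcd but not Rbd.
(b): condition met.
(c): fails — Rw2w4 and Rw4w3 but not Rw2w3.
(d): condition met.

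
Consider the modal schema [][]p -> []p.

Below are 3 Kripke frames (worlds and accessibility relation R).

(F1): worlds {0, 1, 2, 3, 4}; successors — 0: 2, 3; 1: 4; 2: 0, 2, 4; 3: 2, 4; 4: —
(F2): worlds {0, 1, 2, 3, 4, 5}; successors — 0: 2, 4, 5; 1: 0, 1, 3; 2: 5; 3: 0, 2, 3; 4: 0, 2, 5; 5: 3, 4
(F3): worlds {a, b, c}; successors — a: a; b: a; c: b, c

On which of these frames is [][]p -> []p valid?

The schema corresponds to density: forall x forall y (Rxy -> exists z (Rxz & Rzy)).
(F1): fails — R14 but no z with R1z and Rz4.
(F2): fails — R25 but no z with R2z and Rz5.
(F3): condition met.

(F3)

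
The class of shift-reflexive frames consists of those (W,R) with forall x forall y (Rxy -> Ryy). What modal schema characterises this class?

The condition is shift-reflexivity. The T□ schema □(□r → r) defines it.
Suppose □(□r→r) is valid. Take Rxy and set V(r)={w : Ryw}. Then at y, □r holds; since □(□r→r) at x, □r→r at y, so r at y, i.e. Ryy.

□(□r → r)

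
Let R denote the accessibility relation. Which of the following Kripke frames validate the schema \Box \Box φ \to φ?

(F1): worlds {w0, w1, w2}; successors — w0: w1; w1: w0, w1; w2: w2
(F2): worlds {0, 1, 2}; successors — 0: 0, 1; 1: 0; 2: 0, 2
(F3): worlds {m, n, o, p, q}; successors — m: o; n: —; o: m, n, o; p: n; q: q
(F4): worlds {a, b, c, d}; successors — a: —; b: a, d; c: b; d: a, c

(F1), (F2)

This is the axiom for a generalized confluence (Geach) condition; its first-order frame correspondent is \forall x \exists w (x R^2 w \wedge x = w).
(F1): ✓.
(F2): ✓.
(F3): fails — at n but no w with nR²w and n=w.
(F4): fails — at a but no w with aR²w and a=w.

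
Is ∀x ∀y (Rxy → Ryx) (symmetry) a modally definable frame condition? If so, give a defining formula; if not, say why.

Yes, by q → □◇q

This is a Sahlqvist condition; the B axiom q → □◇q defines it.
Suppose q→□◇q is valid. Take Rxy and set V(q)={x}. Then q at x, so □◇q at x, so ◇q at y, so some z with Ryz has q; z=x, i.e. Ryx.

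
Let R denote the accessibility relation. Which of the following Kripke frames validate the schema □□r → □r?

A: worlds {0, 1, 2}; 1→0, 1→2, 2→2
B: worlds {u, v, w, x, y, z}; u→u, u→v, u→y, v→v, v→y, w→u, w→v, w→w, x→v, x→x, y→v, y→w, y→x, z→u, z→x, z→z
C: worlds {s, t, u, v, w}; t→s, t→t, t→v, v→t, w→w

B, C

The schema corresponds to density: ∀x ∀y (Rxy → ∃z (Rxz ∧ Rzy)).
A: fails — R10 but no z with R1z and Rz0.
B: satisfies the condition.
C: satisfies the condition.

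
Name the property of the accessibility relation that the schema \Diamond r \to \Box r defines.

This schema is the CD axiom.
It corresponds to partial functionality: \forall x \forall y \forall z (Rxy \wedge Rxz \to y = z).

partial functionality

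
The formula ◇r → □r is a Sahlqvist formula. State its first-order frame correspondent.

Partial functionality

This schema is the CD axiom.
It corresponds to partial functionality: ∀x ∀y ∀z (Rxy ∧ Rxz → y = z).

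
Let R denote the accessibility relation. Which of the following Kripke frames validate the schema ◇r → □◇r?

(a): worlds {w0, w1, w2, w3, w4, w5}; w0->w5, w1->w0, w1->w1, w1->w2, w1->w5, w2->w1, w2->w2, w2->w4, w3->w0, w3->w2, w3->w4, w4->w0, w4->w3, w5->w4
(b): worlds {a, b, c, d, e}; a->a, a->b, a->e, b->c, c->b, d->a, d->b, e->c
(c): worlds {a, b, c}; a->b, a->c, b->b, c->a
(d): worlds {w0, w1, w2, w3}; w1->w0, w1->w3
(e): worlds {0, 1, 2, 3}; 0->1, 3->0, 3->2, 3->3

This is the axiom for the Euclidean property; its first-order frame correspondent is ∀x ∀y ∀z (Rxy ∧ Rxz → Ryz).
(a): fails — Rw0w5 and Rw0w5 but not Rw5w5.
(b): fails — Rab and Rab but not Rbb.
(c): fails — Rac and Rac but not Rcc.
(d): fails — Rw1w0 and Rw1w0 but not Rw0w0.
(e): fails — R01 and R01 but not R11.
Valid on no frame.

none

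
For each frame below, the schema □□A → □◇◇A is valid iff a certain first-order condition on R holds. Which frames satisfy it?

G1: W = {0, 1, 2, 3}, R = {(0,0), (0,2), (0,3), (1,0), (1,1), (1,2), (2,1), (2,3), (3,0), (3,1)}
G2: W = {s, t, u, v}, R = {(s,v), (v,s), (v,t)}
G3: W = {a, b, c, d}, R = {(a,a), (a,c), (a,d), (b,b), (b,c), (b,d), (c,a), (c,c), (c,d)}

G1

Frame correspondent (Sahlqvist): ∀x ∀z (xRz → ∃w (xR²w ∧ zR²w)) — i.e. a generalized confluence (Geach) condition.
G1: condition met.
G2: fails — sRv but no w with sR²w and vR²w.
G3: fails — aRd but no w with aR²w and dR²w.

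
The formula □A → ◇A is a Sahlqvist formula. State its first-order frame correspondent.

seriality

This is the D axiom.
Its frame correspondent is seriality — ∀x ∃y Rxy.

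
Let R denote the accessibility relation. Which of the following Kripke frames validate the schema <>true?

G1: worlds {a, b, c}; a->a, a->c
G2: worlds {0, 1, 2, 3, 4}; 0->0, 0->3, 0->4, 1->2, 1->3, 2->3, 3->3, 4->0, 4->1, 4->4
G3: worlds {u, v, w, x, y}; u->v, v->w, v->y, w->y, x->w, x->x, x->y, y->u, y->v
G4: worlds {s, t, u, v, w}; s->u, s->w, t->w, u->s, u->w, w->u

This is the axiom for seriality; its first-order frame correspondent is forall x exists y Rxy.
G1: fails — world b has no successor.
G2: holds.
G3: holds.
G4: fails — world v has no successor.
Valid on: G2, G3.

G2, G3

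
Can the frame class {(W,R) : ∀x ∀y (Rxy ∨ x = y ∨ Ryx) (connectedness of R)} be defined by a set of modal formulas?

Any modally definable frame class is closed under disjoint unions.
Take 2 disjoint single-world reflexive frames: each is trivially connected, but their disjoint union has 2 worlds with no edge between distinct components, so it is not connected.
So the class is not modally definable.

Not definable by any modal formula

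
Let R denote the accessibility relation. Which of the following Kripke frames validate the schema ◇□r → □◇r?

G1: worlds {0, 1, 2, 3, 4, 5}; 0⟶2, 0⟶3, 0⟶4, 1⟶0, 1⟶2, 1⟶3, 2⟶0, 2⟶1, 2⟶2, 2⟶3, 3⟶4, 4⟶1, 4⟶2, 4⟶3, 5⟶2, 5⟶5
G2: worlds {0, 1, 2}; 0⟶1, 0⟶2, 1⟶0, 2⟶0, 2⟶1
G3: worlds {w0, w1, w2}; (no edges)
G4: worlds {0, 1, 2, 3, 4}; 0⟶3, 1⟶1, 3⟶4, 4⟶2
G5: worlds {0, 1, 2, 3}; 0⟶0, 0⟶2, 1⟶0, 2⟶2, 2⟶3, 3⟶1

G3

Frame correspondent (Sahlqvist): ∀x ∀y ∀z (Rxy ∧ Rxz → ∃w (Ryw ∧ Rzw)) — i.e. convergence.
G1: fails — R02 and R03 but 2 and 3 have no common successor.
G2: fails — R20 and R21 but 0 and 1 have no common successor.
G3: satisfies the condition.
G4: fails — R42 and R42 but 2 and 2 have no common successor.
G5: fails — R23 and R22 but 3 and 2 have no common successor.
Valid on: G3.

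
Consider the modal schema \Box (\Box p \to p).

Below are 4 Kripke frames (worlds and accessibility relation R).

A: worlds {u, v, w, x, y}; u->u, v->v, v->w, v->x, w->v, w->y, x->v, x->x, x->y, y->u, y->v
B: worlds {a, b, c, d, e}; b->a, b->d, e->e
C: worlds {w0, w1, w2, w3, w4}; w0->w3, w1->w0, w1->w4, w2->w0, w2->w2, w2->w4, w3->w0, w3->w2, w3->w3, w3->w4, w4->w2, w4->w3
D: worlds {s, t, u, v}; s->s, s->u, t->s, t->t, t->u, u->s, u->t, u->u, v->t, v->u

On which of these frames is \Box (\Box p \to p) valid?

D

This is the axiom for shift-reflexivity; its first-order frame correspondent is \forall x \forall y (Rxy \to Ryy).
A: fails — Rvw but not Rww.
B: fails — Rba but not Raa.
C: fails — Rw1w0 but not Rw0w0.
D: satisfies the condition.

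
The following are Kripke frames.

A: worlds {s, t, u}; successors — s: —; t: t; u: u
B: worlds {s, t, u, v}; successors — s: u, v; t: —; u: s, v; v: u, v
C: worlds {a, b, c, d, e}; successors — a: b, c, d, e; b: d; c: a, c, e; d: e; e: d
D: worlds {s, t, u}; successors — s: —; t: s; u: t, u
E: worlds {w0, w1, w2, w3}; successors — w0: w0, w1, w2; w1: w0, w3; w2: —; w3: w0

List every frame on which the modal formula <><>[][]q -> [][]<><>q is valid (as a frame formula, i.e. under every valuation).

The schema corresponds to a generalized confluence (Geach) condition: forall x forall y forall z ((x R^2 y & x R^2 z) -> exists w (y R^2 w & z R^2 w)).
A: satisfies the condition.
B: satisfies the condition.
C: fails — aR²d, aR²e but no w with dR²w and eR²w.
D: fails — uR²s, uR²s but no w with sR²w and sR²w.
E: fails — w0R²w0, w0R²w2 but no w with w0R²w and w2R²w.
Valid on: A, B.

A, B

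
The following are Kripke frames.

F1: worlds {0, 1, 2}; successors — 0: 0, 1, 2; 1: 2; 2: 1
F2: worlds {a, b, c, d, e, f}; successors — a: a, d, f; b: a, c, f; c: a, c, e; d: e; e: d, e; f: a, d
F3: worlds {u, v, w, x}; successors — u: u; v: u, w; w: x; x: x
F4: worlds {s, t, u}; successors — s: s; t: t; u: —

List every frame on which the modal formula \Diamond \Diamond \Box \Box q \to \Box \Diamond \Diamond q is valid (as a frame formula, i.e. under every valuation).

F2, F4

Frame correspondent (Sahlqvist): \forall x \forall y \forall z ((x R^2 y \wedge xRz) \to \exists w (y R^2 w \wedge z R^2 w)) — i.e. a generalized confluence (Geach) condition.
F1: fails — 0R²1, 0R2 but no w with 1R²w and 2R²w.
F2: satisfies the condition.
F3: fails — vR²u, vRw but no t with uR²t and wR²t.
F4: satisfies the condition.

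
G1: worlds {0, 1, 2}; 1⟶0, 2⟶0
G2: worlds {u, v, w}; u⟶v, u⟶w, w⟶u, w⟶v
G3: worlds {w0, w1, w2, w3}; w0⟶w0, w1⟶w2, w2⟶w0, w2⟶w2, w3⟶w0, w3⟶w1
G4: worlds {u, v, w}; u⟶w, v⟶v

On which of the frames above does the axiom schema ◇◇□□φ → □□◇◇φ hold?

G1, G3, G4

Frame correspondent (Sahlqvist): ∀x ∀y ∀z ((xR²y ∧ xR²z) → ∃w (yR²w ∧ zR²w)) — i.e. a generalized confluence (Geach) condition.
G1: ✓.
G2: fails — uR²u, uR²v but no t with uR²t and vR²t.
G3: ✓.
G4: ✓.
Valid on: G1, G3, G4.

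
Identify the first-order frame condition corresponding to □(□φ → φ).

shift-reflexivity: ∀x ∀y (Rxy → Ryy)

Suppose □(□φ→φ) is valid. Take Rxy and set V(φ)={w : Ryw}. Then at y, □φ holds; since □(□φ→φ) at x, □φ→φ at y, so φ at y, i.e. Ryy.
Conversely, any frame satisfying ∀x ∀y (Rxy → Ryy) validates the schema.
So the correspondent is shift-reflexivity.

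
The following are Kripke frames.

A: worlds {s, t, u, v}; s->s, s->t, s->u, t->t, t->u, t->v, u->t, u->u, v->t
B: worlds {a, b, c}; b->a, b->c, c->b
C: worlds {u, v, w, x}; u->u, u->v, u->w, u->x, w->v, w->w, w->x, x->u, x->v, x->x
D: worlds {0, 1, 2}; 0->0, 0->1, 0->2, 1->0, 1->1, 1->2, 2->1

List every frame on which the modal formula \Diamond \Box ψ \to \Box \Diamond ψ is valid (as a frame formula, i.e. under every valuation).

A, D

This is the axiom for convergence; its first-order frame correspondent is \forall x \forall y \forall z (Rxy \wedge Rxz \to \exists w (Ryw \wedge Rzw)).
A: condition met.
B: fails — Rba and Rba but a and a have no common successor.
C: fails — Ruv and Ruv but v and v have no common successor.
D: condition met.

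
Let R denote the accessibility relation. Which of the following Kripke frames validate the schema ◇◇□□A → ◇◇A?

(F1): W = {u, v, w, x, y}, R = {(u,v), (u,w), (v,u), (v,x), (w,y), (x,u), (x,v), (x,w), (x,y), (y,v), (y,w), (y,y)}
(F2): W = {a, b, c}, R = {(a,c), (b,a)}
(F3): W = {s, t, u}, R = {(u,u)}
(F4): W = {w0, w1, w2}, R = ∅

Frame correspondent (Sahlqvist): ∀x ∀y (xR²y → ∃w (yR²w ∧ xR²w)) — i.e. a generalized confluence (Geach) condition.
(F1): condition met.
(F2): fails — bR²c but no w with cR²w and bR²w.
(F3): condition met.
(F4): condition met.
Valid on: (F1), (F3), (F4).

(F1), (F3), (F4)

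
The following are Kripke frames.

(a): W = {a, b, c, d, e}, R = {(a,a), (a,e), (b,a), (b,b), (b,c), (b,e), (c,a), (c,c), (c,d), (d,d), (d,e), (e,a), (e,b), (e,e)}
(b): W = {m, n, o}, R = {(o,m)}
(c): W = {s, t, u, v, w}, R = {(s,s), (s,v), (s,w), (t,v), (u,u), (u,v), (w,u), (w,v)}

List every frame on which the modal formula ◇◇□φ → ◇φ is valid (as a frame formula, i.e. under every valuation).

(a), (b)

The schema corresponds to a generalized confluence (Geach) condition: ∀x ∀y (xR²y → ∃w (yRw ∧ xRw)).
(a): satisfies the condition.
(b): satisfies the condition.
(c): fails — sR²v but no w* with vRw* and sRw*.
Valid on: (a), (b).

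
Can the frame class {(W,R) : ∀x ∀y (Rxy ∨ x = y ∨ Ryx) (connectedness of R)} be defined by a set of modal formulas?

No — not modally definable

Any modally definable frame class is closed under disjoint unions.
Take 4 disjoint single-world reflexive frames: each is trivially connected, but their disjoint union has 4 worlds with no edge between distinct components, so it is not connected.
So the class is not modally definable.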